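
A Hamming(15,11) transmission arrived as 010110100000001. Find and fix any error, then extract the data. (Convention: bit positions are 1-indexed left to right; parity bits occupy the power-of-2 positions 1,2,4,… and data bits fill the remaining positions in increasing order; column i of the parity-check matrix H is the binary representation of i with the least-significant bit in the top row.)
Syndrome s = H · r^T (mod 2), r = 010110100000001:
  s[0] = (101010101010101)·(010110100000001) mod 2 = 0+0+0+0+1+0+1+0+0+0+0+0+0+0+1 mod 2 = 1
  s[1] = (011001100110011)·(010110100000001) mod 2 = 0+1+0+0+0+0+1+0+0+0+0+0+0+0+1 mod 2 = 1
  s[2] = (000111100001111)·(010110100000001) mod 2 = 0+0+0+1+1+0+1+0+0+0+0+0+0+0+1 mod 2 = 0
  s[3] = (000000011111111)·(010110100000001) mod 2 = 0+0+0+0+0+0+0+0+0+0+0+0+0+0+1 mod 2 = 1
Syndrome = 1101
Column 11 of H equals this syndrome → error at bit 11 (1-indexed).
Flip bit 11: 010110100000001 → 010110100010001
Extract data bits at positions {3,5,6,7,9,10,11,12,13,14,15}: 01010010001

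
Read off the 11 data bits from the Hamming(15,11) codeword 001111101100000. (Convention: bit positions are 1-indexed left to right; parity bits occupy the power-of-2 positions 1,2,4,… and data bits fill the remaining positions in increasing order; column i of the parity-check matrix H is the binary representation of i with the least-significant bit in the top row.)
Parity bits occupy power-of-2 positions; data bits are at positions {3,5,6,7,9,10,11,12,13,14,15} (1-indexed).
Extract: c[3]=1 c[5]=1 c[6]=1 c[7]=1 c[9]=1 c[10]=1 c[11]=0 c[12]=0 c[13]=0 c[14]=0 c[15]=0
Data = 11111100000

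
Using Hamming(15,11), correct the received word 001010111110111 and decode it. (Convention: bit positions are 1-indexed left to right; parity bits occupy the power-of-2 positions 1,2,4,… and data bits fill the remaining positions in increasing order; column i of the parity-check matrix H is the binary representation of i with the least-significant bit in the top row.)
Syndrome s = H · r^T (mod 2), r = 001010111110111:
  s[0] = (101010101010101)·(001010111110111) mod 2 = 0+0+1+0+1+0+1+0+1+0+1+0+1+0+1 mod 2 = 1
  s[1] = (011001100110011)·(001010111110111) mod 2 = 0+0+1+0+0+0+1+0+0+1+1+0+0+1+1 mod 2 = 0
  s[2] = (000111100001111)·(001010111110111) mod 2 = 0+0+0+0+1+0+1+0+0+0+0+0+1+1+1 mod 2 = 1
  s[3] = (000000011111111)·(001010111110111) mod 2 = 0+0+0+0+0+0+0+1+1+1+1+0+1+1+1 mod 2 = 1
Syndrome = 1011
Column 13 of H equals this syndrome → error at bit 13 (1-indexed).
Flip bit 13: 001010111110111 → 001010111110011
Extract data bits at positions {3,5,6,7,9,10,11,12,13,14,15}: 11011110011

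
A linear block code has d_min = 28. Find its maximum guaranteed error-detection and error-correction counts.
(a) Detection requires d_min ≥ e+1, so e ≤ d_min − 1 = 27.
(b) Correction requires d_min ≥ 2t+1, so t ≤ ⌊(d_min − 1)/2⌋ = ⌊27/2⌋ = 13.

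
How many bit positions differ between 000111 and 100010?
XOR = 100101, count of 1s = 3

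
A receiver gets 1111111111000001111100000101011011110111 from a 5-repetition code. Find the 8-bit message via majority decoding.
Split into 5-bit blocks and majority-vote each:
  block 1 = 11111: 5 ones, 0 zeros → 1
  block 2 = 11111: 5 ones, 0 zeros → 1
  block 3 = 00000: 0 ones, 5 zeros → 0
  block 4 = 11111: 5 ones, 0 zeros → 1
  block 5 = 00000: 0 ones, 5 zeros → 0
  block 6 = 10101: 3 ones, 2 zeros → 1
  block 7 = 10111: 4 ones, 1 zeros → 1
  block 8 = 10111: 4 ones, 1 zeros → 1
Decoded = 11010111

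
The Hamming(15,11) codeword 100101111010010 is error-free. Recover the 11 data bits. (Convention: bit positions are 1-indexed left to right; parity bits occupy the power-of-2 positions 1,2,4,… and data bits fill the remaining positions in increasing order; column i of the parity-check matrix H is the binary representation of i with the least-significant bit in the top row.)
Parity bits occupy power-of-2 positions; data bits are at positions {3,5,6,7,9,10,11,12,13,14,15} (1-indexed).
Extract: c[3]=0 c[5]=0 c[6]=1 c[7]=1 c[9]=1 c[10]=0 c[11]=1 c[12]=0 c[13]=0 c[14]=1 c[15]=0
Data = 00111010010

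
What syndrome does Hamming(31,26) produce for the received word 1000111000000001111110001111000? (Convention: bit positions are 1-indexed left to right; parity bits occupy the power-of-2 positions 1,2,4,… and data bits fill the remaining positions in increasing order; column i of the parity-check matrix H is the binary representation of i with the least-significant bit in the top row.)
Syndrome s = H · r^T (mod 2), r = 1000111000000001111110001111000:
  s[0] = (1010101010101010101010101010101)·(1000111000000001111110001111000) mod 2 = 1+0+0+0+1+0+1+0+0+0+0+0+0+0+0+0+1+0+1+0+1+0+0+0+1+0+1+0+0+0+0 mod 2 = 0
  s[1] = (0110011001100110011001100110011)·(1000111000000001111110001111000) mod 2 = 0+0+0+0+0+1+1+0+0+0+0+0+0+0+0+0+0+1+1+0+0+0+0+0+0+1+1+0+0+0+0 mod 2 = 0
  s[2] = (0001111000011110000111100001111)·(1000111000000001111110001111000) mod 2 = 0+0+0+0+1+1+1+0+0+0+0+0+0+0+0+0+0+0+0+1+1+0+0+0+0+0+0+1+0+0+0 mod 2 = 0
  s[3] = (0000000111111110000000011111111)·(1000111000000001111110001111000) mod 2 = 0+0+0+0+0+0+0+0+0+0+0+0+0+0+0+0+0+0+0+0+0+0+0+0+1+1+1+1+0+0+0 mod 2 = 0
  s[4] = (0000000000000001111111111111111)·(1000111000000001111110001111000) mod 2 = 0+0+0+0+0+0+0+0+0+0+0+0+0+0+0+1+1+1+1+1+1+0+0+0+1+1+1+1+0+0+0 mod 2 = 0
Syndrome = 00000
s = 0: no error detected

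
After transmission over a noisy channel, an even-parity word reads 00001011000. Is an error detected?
Sum of received bits: 0+0+0+0+1+0+1+1+0+0+0 = 3; 3 mod 2 = 1. Result is 1 ≠ 0 → error detected.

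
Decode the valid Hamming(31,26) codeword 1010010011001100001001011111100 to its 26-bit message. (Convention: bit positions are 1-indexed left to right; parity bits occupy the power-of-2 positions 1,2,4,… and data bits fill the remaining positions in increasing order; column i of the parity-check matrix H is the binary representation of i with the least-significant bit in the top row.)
Parity bits occupy power-of-2 positions; data bits are at positions {3,5,6,7,9,10,11,12,13,14,15,17,18,19,20,21,22,23,24,25,26,27,28,29,30,31} (1-indexed).
Extract: c[3]=1 c[5]=0 c[6]=1 c[7]=0 c[9]=1 c[10]=1 c[11]=0 c[12]=0 c[13]=1 c[14]=1 c[15]=0 c[17]=0 c[18]=0 c[19]=1 c[20]=0 c[21]=0 c[22]=1 c[23]=0 c[24]=1 c[25]=1 c[26]=1 c[27]=1 c[28]=1 c[29]=1 c[30]=0 c[31]=0
Data = 10101100110001001011111100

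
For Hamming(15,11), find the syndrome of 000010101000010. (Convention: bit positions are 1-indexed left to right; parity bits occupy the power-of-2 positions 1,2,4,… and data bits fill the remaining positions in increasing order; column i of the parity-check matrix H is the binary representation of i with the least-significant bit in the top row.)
Syndrome s = H · r^T (mod 2), r = 000010101000010:
  s[0] = (101010101010101)·(000010101000010) mod 2 = 0+0+0+0+1+0+1+0+1+0+0+0+0+0+0 mod 2 = 1
  s[1] = (011001100110011)·(000010101000010) mod 2 = 0+0+0+0+0+0+1+0+0+0+0+0+0+1+0 mod 2 = 0
  s[2] = (000111100001111)·(000010101000010) mod 2 = 0+0+0+0+1+0+1+0+0+0+0+0+0+1+0 mod 2 = 1
  s[3] = (000000011111111)·(000010101000010) mod 2 = 0+0+0+0+0+0+0+0+1+0+0+0+0+1+0 mod 2 = 0
Syndrome = 1010
Non-zero syndrome: error at position 5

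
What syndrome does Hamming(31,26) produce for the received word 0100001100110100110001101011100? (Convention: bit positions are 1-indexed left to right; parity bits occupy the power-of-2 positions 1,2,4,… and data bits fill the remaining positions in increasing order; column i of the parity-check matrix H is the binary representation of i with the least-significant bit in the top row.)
Syndrome s = H · r^T (mod 2), r = 0100001100110100110001101011100:
  s[0] = (1010101010101010101010101010101)·(0100001100110100110001101011100) mod 2 = 0+0+0+0+0+0+1+0+0+0+1+0+0+0+0+0+1+0+0+0+0+0+1+0+1+0+1+0+1+0+0 mod 2 = 1
  s[1] = (0110011001100110011001100110011)·(0100001100110100110001101011100) mod 2 = 0+1+0+0+0+0+1+0+0+0+1+0+0+1+0+0+0+1+0+0+0+1+1+0+0+0+1+0+0+0+0 mod 2 = 0
  s[2] = (0001111000011110000111100001111)·(0100001100110100110001101011100) mod 2 = 0+0+0+0+0+0+1+0+0+0+0+1+0+1+0+0+0+0+0+0+0+1+1+0+0+0+0+1+1+0+0 mod 2 = 1
  s[3] = (0000000111111110000000011111111)·(0100001100110100110001101011100) mod 2 = 0+0+0+0+0+0+0+1+0+0+1+1+0+1+0+0+0+0+0+0+0+0+0+0+1+0+1+1+1+0+0 mod 2 = 0
  s[4] = (0000000000000001111111111111111)·(0100001100110100110001101011100) mod 2 = 0+0+0+0+0+0+0+0+0+0+0+0+0+0+0+0+1+1+0+0+0+1+1+0+1+0+1+1+1+0+0 mod 2 = 0
Syndrome = 10100
Non-zero syndrome: error at position 5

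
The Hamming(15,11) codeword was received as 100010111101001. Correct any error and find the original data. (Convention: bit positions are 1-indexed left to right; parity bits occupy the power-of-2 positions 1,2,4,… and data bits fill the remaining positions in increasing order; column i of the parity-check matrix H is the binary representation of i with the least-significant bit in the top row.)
Syndrome s = H · r^T (mod 2), r = 100010111101001:
  s[0] = (101010101010101)·(100010111101001) mod 2 = 1+0+0+0+1+0+1+0+1+0+0+0+0+0+1 mod 2 = 1
  s[1] = (011001100110011)·(100010111101001) mod 2 = 0+0+0+0+0+0+1+0+0+1+0+0+0+0+1 mod 2 = 1
  s[2] = (000111100001111)·(100010111101001) mod 2 = 0+0+0+0+1+0+1+0+0+0+0+1+0+0+1 mod 2 = 0
  s[3] = (000000011111111)·(100010111101001) mod 2 = 0+0+0+0+0+0+0+1+1+1+0+1+0+0+1 mod 2 = 1
Syndrome = 1101
Column 11 of H equals this syndrome → error at bit 11 (1-indexed).
Flip bit 11: 100010111101001 → 100010111111001
Extract data bits at positions {3,5,6,7,9,10,11,12,13,14,15}: 01011111001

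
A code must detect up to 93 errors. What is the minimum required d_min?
Detecting e errors requires d_min ≥ e + 1 = 93 + 1 = 94.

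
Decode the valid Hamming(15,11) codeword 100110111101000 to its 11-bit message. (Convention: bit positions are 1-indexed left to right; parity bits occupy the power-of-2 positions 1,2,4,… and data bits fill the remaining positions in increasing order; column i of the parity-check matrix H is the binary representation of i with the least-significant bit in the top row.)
Parity bits occupy power-of-2 positions; data bits are at positions {3,5,6,7,9,10,11,12,13,14,15} (1-indexed).
Extract: c[3]=0 c[5]=1 c[6]=0 c[7]=1 c[9]=1 c[10]=1 c[11]=0 c[12]=1 c[13]=0 c[14]=0 c[15]=0
Data = 01011101000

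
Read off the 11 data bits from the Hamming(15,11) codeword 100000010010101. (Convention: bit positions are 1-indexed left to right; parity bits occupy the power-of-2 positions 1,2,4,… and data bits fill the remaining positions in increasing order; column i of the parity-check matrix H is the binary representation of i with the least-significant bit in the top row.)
Parity bits occupy power-of-2 positions; data bits are at positions {3,5,6,7,9,10,11,12,13,14,15} (1-indexed).
Extract: c[3]=0 c[5]=0 c[6]=0 c[7]=0 c[9]=0 c[10]=0 c[11]=1 c[12]=0 c[13]=1 c[14]=0 c[15]=1
Data = 00000010101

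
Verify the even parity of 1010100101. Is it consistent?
Sum of all bits: 1+0+1+0+1+0+0+1+0+1 = 5; 5 mod 2 = 1. Result is 1 → parity error detected.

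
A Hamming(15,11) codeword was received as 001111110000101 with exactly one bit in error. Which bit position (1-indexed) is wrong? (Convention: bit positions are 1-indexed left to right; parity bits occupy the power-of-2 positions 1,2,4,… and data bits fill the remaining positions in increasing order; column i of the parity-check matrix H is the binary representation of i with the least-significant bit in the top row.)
Syndrome s = H · r^T (mod 2), r = 001111110000101:
  s[0] = (101010101010101)·(001111110000101) mod 2 = 0+0+1+0+1+0+1+0+0+0+0+0+1+0+1 mod 2 = 1
  s[1] = (011001100110011)·(001111110000101) mod 2 = 0+0+1+0+0+1+1+0+0+0+0+0+0+0+1 mod 2 = 0
  s[2] = (000111100001111)·(001111110000101) mod 2 = 0+0+0+1+1+1+1+0+0+0+0+0+1+0+1 mod 2 = 0
  s[3] = (000000011111111)·(001111110000101) mod 2 = 0+0+0+0+0+0+0+1+0+0+0+0+1+0+1 mod 2 = 1
Syndrome = 1001
Column i of H is the binary representation of i, so the syndrome is the binary index of the flipped bit.
Read s = 1001 with s[0] as LSB: 1·2^0 + 0·2^1 + 0·2^2 + 1·2^3 = 9.
Error is at bit position 9.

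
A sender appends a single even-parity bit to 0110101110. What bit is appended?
Sum of data bits: 0+1+1+0+1+0+1+1+1+0 = 6.
6 mod 2 = 0, so parity bit = 0.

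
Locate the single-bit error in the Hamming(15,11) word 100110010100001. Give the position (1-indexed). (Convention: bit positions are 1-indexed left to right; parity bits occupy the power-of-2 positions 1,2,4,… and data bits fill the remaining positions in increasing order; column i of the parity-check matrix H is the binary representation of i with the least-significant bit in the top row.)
Syndrome s = H · r^T (mod 2), r = 100110010100001:
  s[0] = (101010101010101)·(100110010100001) mod 2 = 1+0+0+0+1+0+0+0+0+0+0+0+0+0+1 mod 2 = 1
  s[1] = (011001100110011)·(100110010100001) mod 2 = 0+0+0+0+0+0+0+0+0+1+0+0+0+0+1 mod 2 = 0
  s[2] = (000111100001111)·(100110010100001) mod 2 = 0+0+0+1+1+0+0+0+0+0+0+0+0+0+1 mod 2 = 1
  s[3] = (000000011111111)·(100110010100001) mod 2 = 0+0+0+0+0+0+0+1+0+1+0+0+0+0+1 mod 2 = 1
Syndrome = 1011
Column i of H is the binary representation of i, so the syndrome is the binary index of the flipped bit.
Read s = 1011 with s[0] as LSB: 1·2^0 + 0·2^1 + 1·2^2 + 1·2^3 = 13.
Error is at bit position 13.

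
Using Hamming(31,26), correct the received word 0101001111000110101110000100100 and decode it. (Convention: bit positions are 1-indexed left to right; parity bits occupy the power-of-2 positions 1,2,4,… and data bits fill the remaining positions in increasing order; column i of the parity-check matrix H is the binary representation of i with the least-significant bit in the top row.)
Syndrome s = H · r^T (mod 2), r = 0101001111000110101110000100100:
  s[0] = (1010101010101010101010101010101)·(0101001111000110101110000100100) mod 2 = 0+0+0+0+0+0+1+0+1+0+0+0+0+0+1+0+1+0+1+0+1+0+0+0+0+0+0+0+1+0+0 mod 2 = 1
  s[1] = (0110011001100110011001100110011)·(0101001111000110101110000100100) mod 2 = 0+1+0+0+0+0+1+0+0+1+0+0+0+1+1+0+0+0+1+0+0+0+0+0+0+1+0+0+0+0+0 mod 2 = 1
  s[2] = (0001111000011110000111100001111)·(0101001111000110101110000100100) mod 2 = 0+0+0+1+0+0+1+0+0+0+0+0+0+1+1+0+0+0+0+1+1+0+0+0+0+0+0+0+1+0+0 mod 2 = 1
  s[3] = (0000000111111110000000011111111)·(0101001111000110101110000100100) mod 2 = 0+0+0+0+0+0+0+1+1+1+0+0+0+1+1+0+0+0+0+0+0+0+0+0+0+1+0+0+1+0+0 mod 2 = 1
  s[4] = (0000000000000001111111111111111)·(0101001111000110101110000100100) mod 2 = 0+0+0+0+0+0+0+0+0+0+0+0+0+0+0+0+1+0+1+1+1+0+0+0+0+1+0+0+1+0+0 mod 2 = 0
Syndrome = 11110
Column 15 of H equals this syndrome → error at bit 15 (1-indexed).
Flip bit 15: 0101001111000110101110000100100 → 0101001111000100101110000100100
Extract data bits at positions {3,5,6,7,9,10,11,12,13,14,15,17,18,19,20,21,22,23,24,25,26,27,28,29,30,31}: 00011100010101110000100100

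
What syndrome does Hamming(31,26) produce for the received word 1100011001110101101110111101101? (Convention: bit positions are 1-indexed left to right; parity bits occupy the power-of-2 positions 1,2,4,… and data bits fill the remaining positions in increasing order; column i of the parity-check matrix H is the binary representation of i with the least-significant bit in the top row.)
Syndrome s = H · r^T (mod 2), r = 1100011001110101101110111101101:
  s[0] = (1010101010101010101010101010101)·(1100011001110101101110111101101) mod 2 = 1+0+0+0+0+0+1+0+0+0+1+0+0+0+0+0+1+0+1+0+1+0+1+0+1+0+0+0+1+0+1 mod 2 = 0
  s[1] = (0110011001100110011001100110011)·(1100011001110101101110111101101) mod 2 = 0+1+0+0+0+1+1+0+0+1+1+0+0+1+0+0+0+0+1+0+0+0+1+0+0+1+0+0+0+0+1 mod 2 = 0
  s[2] = (0001111000011110000111100001111)·(1100011001110101101110111101101) mod 2 = 0+0+0+0+0+1+1+0+0+0+0+1+0+1+0+0+0+0+0+1+1+0+1+0+0+0+0+1+1+0+1 mod 2 = 0
  s[3] = (0000000111111110000000011111111)·(1100011001110101101110111101101) mod 2 = 0+0+0+0+0+0+0+0+0+1+1+1+0+1+0+0+0+0+0+0+0+0+0+1+1+1+0+1+1+0+1 mod 2 = 0
  s[4] = (0000000000000001111111111111111)·(1100011001110101101110111101101) mod 2 = 0+0+0+0+0+0+0+0+0+0+0+0+0+0+0+1+1+0+1+1+1+0+1+1+1+1+0+1+1+0+1 mod 2 = 0
Syndrome = 00000
s = 0: no error detected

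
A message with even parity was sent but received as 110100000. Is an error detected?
Sum of received bits: 1+1+0+1+0+0+0+0+0 = 3; 3 mod 2 = 1. Result is 1 ≠ 0 → error detected.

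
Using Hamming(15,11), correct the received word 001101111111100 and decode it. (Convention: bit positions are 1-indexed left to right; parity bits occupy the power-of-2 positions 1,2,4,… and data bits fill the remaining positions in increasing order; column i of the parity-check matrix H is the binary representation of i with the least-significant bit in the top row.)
Syndrome s = H · r^T (mod 2), r = 001101111111100:
  s[0] = (101010101010101)·(001101111111100) mod 2 = 0+0+1+0+0+0+1+0+1+0+1+0+1+0+0 mod 2 = 1
  s[1] = (011001100110011)·(001101111111100) mod 2 = 0+0+1+0+0+1+1+0+0+1+1+0+0+0+0 mod 2 = 1
  s[2] = (000111100001111)·(001101111111100) mod 2 = 0+0+0+1+0+1+1+0+0+0+0+1+1+0+0 mod 2 = 1
  s[3] = (000000011111111)·(001101111111100) mod 2 = 0+0+0+0+0+0+0+1+1+1+1+1+1+0+0 mod 2 = 0
Syndrome = 1110
Column 7 of H equals this syndrome → error at bit 7 (1-indexed).
Flip bit 7: 001101111111100 → 001101011111100
Extract data bits at positions {3,5,6,7,9,10,11,12,13,14,15}: 10101111100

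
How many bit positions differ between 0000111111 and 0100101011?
XOR = 0100010100, count of 1s = 3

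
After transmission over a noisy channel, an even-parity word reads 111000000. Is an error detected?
Sum of received bits: 1+1+1+0+0+0+0+0+0 = 3; 3 mod 2 = 1. Result is 1 ≠ 0 → error detected.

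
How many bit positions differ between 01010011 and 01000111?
XOR = 00010100, count of 1s = 2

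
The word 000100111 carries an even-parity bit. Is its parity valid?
Sum of all bits: 0+0+0+1+0+0+1+1+1 = 4; 4 mod 2 = 0. Result is 0 → valid parity.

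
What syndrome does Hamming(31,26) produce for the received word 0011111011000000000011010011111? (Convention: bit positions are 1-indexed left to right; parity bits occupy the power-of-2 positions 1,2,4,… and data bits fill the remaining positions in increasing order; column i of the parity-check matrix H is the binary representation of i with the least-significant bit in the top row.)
Syndrome s = H · r^T (mod 2), r = 0011111011000000000011010011111:
  s[0] = (1010101010101010101010101010101)·(0011111011000000000011010011111) mod 2 = 0+0+1+0+1+0+1+0+1+0+0+0+0+0+0+0+0+0+0+0+1+0+0+0+0+0+1+0+1+0+1 mod 2 = 0
  s[1] = (0110011001100110011001100110011)·(0011111011000000000011010011111) mod 2 = 0+0+1+0+0+1+1+0+0+1+0+0+0+0+0+0+0+0+0+0+0+1+0+0+0+0+1+0+0+1+1 mod 2 = 0
  s[2] = (0001111000011110000111100001111)·(0011111011000000000011010011111) mod 2 = 0+0+0+1+1+1+1+0+0+0+0+0+0+0+0+0+0+0+0+0+1+1+0+0+0+0+0+1+1+1+1 mod 2 = 0
  s[3] = (0000000111111110000000011111111)·(0011111011000000000011010011111) mod 2 = 0+0+0+0+0+0+0+0+1+1+0+0+0+0+0+0+0+0+0+0+0+0+0+1+0+0+1+1+1+1+1 mod 2 = 0
  s[4] = (0000000000000001111111111111111)·(0011111011000000000011010011111) mod 2 = 0+0+0+0+0+0+0+0+0+0+0+0+0+0+0+0+0+0+0+0+1+1+0+1+0+0+1+1+1+1+1 mod 2 = 0
Syndrome = 00000
s = 0: no error detected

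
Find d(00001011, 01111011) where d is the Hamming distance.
XOR = 01110000, count of 1s = 3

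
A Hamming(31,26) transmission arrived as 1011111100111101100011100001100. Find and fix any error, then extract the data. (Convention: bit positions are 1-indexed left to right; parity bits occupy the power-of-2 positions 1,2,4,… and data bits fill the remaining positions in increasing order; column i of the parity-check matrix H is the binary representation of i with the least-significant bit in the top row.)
Syndrome s = H · r^T (mod 2), r = 1011111100111101100011100001100:
  s[0] = (1010101010101010101010101010101)·(1011111100111101100011100001100) mod 2 = 1+0+1+0+1+0+1+0+0+0+1+0+1+0+0+0+1+0+0+0+1+0+1+0+0+0+0+0+1+0+0 mod 2 = 0
  s[1] = (0110011001100110011001100110011)·(1011111100111101100011100001100) mod 2 = 0+0+1+0+0+1+1+0+0+0+1+0+0+1+0+0+0+0+0+0+0+1+1+0+0+0+0+0+0+0+0 mod 2 = 1
  s[2] = (0001111000011110000111100001111)·(1011111100111101100011100001100) mod 2 = 0+0+0+1+1+1+1+0+0+0+0+1+1+1+0+0+0+0+0+0+1+1+1+0+0+0+0+1+1+0+0 mod 2 = 0
  s[3] = (0000000111111110000000011111111)·(1011111100111101100011100001100) mod 2 = 0+0+0+0+0+0+0+1+0+0+1+1+1+1+0+0+0+0+0+0+0+0+0+0+0+0+0+1+1+0+0 mod 2 = 1
  s[4] = (0000000000000001111111111111111)·(1011111100111101100011100001100) mod 2 = 0+0+0+0+0+0+0+0+0+0+0+0+0+0+0+1+1+0+0+0+1+1+1+0+0+0+0+1+1+0+0 mod 2 = 1
Syndrome = 01011
Column 26 of H equals this syndrome → error at bit 26 (1-indexed).
Flip bit 26: 1011111100111101100011100001100 → 1011111100111101100011100101100
Extract data bits at positions {3,5,6,7,9,10,11,12,13,14,15,17,18,19,20,21,22,23,24,25,26,27,28,29,30,31}: 11110011110100011100101100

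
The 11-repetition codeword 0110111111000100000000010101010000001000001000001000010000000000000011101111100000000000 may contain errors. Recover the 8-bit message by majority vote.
Split into 11-bit blocks and majority-vote each:
  block 1 = 01101111110: 8 ones, 3 zeros → 1
  block 2 = 00100000000: 1 ones, 10 zeros → 0
  block 3 = 01010101000: 4 ones, 7 zeros → 0
  block 4 = 00010000010: 2 ones, 9 zeros → 0
  block 5 = 00001000010: 2 ones, 9 zeros → 0
  block 6 = 00000000000: 0 ones, 11 zeros → 0
  block 7 = 00111011111: 8 ones, 3 zeros → 1
  block 8 = 00000000000: 0 ones, 11 zeros → 0
Decoded = 10000010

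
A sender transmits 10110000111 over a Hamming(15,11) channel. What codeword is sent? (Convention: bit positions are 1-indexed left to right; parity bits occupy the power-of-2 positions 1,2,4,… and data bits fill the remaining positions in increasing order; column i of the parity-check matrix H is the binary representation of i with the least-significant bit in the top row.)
Codeword c = d · G (mod 2), d = 10110000111:
  c[0] = d·G[:,0] = (10110000111)·(11011010101) mod 2 = 1+0+0+1+0+0+0+0+1+0+1 mod 2 = 0
  c[1] = d·G[:,1] = (10110000111)·(10110110011) mod 2 = 1+0+1+1+0+0+0+0+0+1+1 mod 2 = 1
  c[2] = d·G[:,2] = (10110000111)·(10000000000) mod 2 = 1+0+0+0+0+0+0+0+0+0+0 mod 2 = 1
  c[3] = d·G[:,3] = (10110000111)·(01110001111) mod 2 = 0+0+1+1+0+0+0+0+1+1+1 mod 2 = 1
  c[4] = d·G[:,4] = (10110000111)·(01000000000) mod 2 = 0+0+0+0+0+0+0+0+0+0+0 mod 2 = 0
  c[5] = d·G[:,5] = (10110000111)·(00100000000) mod 2 = 0+0+1+0+0+0+0+0+0+0+0 mod 2 = 1
  c[6] = d·G[:,6] = (10110000111)·(00010000000) mod 2 = 0+0+0+1+0+0+0+0+0+0+0 mod 2 = 1
  c[7] = d·G[:,7] = (10110000111)·(00001111111) mod 2 = 0+0+0+0+0+0+0+0+1+1+1 mod 2 = 1
  c[8] = d·G[:,8] = (10110000111)·(00001000000) mod 2 = 0+0+0+0+0+0+0+0+0+0+0 mod 2 = 0
  c[9] = d·G[:,9] = (10110000111)·(00000100000) mod 2 = 0+0+0+0+0+0+0+0+0+0+0 mod 2 = 0
  c[10] = d·G[:,10] = (10110000111)·(00000010000) mod 2 = 0+0+0+0+0+0+0+0+0+0+0 mod 2 = 0
  c[11] = d·G[:,11] = (10110000111)·(00000001000) mod 2 = 0+0+0+0+0+0+0+0+0+0+0 mod 2 = 0
  c[12] = d·G[:,12] = (10110000111)·(00000000100) mod 2 = 0+0+0+0+0+0+0+0+1+0+0 mod 2 = 1
  c[13] = d·G[:,13] = (10110000111)·(00000000010) mod 2 = 0+0+0+0+0+0+0+0+0+1+0 mod 2 = 1
  c[14] = d·G[:,14] = (10110000111)·(00000000001) mod 2 = 0+0+0+0+0+0+0+0+0+0+1 mod 2 = 1
Codeword = 011101110000111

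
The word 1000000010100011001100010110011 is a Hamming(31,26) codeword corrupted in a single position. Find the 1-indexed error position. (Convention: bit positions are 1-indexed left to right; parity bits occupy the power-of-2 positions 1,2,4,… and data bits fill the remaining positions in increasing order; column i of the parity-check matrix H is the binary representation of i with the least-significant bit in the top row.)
Syndrome s = H · r^T (mod 2), r = 1000000010100011001100010110011:
  s[0] = (1010101010101010101010101010101)·(1000000010100011001100010110011) mod 2 = 1+0+0+0+0+0+0+0+1+0+1+0+0+0+1+0+0+0+1+0+0+0+0+0+0+0+1+0+0+0+1 mod 2 = 1
  s[1] = (0110011001100110011001100110011)·(1000000010100011001100010110011) mod 2 = 0+0+0+0+0+0+0+0+0+0+1+0+0+0+1+0+0+0+1+0+0+0+0+0+0+1+1+0+0+1+1 mod 2 = 1
  s[2] = (0001111000011110000111100001111)·(1000000010100011001100010110011) mod 2 = 0+0+0+0+0+0+0+0+0+0+0+0+0+0+1+0+0+0+0+1+0+0+0+0+0+0+0+0+0+1+1 mod 2 = 0
  s[3] = (0000000111111110000000011111111)·(1000000010100011001100010110011) mod 2 = 0+0+0+0+0+0+0+0+1+0+1+0+0+0+1+0+0+0+0+0+0+0+0+1+0+1+1+0+0+1+1 mod 2 = 0
  s[4] = (0000000000000001111111111111111)·(1000000010100011001100010110011) mod 2 = 0+0+0+0+0+0+0+0+0+0+0+0+0+0+0+1+0+0+1+1+0+0+0+1+0+1+1+0+0+1+1 mod 2 = 0
Syndrome = 11000
Column i of H is the binary representation of i, so the syndrome is the binary index of the flipped bit.
Read s = 11000 with s[0] as LSB: 1·2^0 + 1·2^1 + 0·2^2 + 0·2^3 + 0·2^4 = 3.
Error is at bit position 3.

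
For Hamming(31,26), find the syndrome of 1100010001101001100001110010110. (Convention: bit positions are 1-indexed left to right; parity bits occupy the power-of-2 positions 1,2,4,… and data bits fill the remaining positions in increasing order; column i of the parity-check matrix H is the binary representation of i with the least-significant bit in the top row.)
Syndrome s = H · r^T (mod 2), r = 1100010001101001100001110010110:
  s[0] = (1010101010101010101010101010101)·(1100010001101001100001110010110) mod 2 = 1+0+0+0+0+0+0+0+0+0+1+0+1+0+0+0+1+0+0+0+0+0+1+0+0+0+1+0+1+0+0 mod 2 = 1
  s[1] = (0110011001100110011001100110011)·(1100010001101001100001110010110) mod 2 = 0+1+0+0+0+1+0+0+0+1+1+0+0+0+0+0+0+0+0+0+0+1+1+0+0+0+1+0+0+1+0 mod 2 = 0
  s[2] = (0001111000011110000111100001111)·(1100010001101001100001110010110) mod 2 = 0+0+0+0+0+1+0+0+0+0+0+0+1+0+0+0+0+0+0+0+0+1+1+0+0+0+0+0+1+1+0 mod 2 = 0
  s[3] = (0000000111111110000000011111111)·(1100010001101001100001110010110) mod 2 = 0+0+0+0+0+0+0+0+0+1+1+0+1+0+0+0+0+0+0+0+0+0+0+1+0+0+1+0+1+1+0 mod 2 = 1
  s[4] = (0000000000000001111111111111111)·(1100010001101001100001110010110) mod 2 = 0+0+0+0+0+0+0+0+0+0+0+0+0+0+0+1+1+0+0+0+0+1+1+1+0+0+1+0+1+1+0 mod 2 = 0
Syndrome = 10010
Non-zero syndrome: error at position 9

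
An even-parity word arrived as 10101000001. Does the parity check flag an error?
Sum of received bits: 1+0+1+0+1+0+0+0+0+0+1 = 4; 4 mod 2 = 0. Result is 0 → no error detected.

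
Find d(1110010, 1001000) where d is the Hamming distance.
XOR = 0111010, count of 1s = 4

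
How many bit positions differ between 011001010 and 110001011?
XOR = 101000001, count of 1s = 3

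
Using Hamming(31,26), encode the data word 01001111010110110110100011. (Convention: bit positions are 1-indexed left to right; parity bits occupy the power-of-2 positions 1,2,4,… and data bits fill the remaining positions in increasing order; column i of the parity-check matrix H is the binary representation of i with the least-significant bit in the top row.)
Codeword c = d · G (mod 2), d = 01001111010110110110100011:
  c[0] = d·G[:,0] = (01001111010110110110100011)·(11011010101101010101010101) mod 2 = 0+1+0+0+1+0+1+0+0+0+0+1+0+0+0+1+0+1+0+0+0+0+0+0+0+1 mod 2 = 1
  c[1] = d·G[:,1] = (01001111010110110110100011)·(10110110011011001100110011) mod 2 = 0+0+0+0+0+1+1+0+0+1+0+0+1+0+0+0+0+1+0+0+1+0+0+0+1+1 mod 2 = 0
  c[2] = d·G[:,2] = (01001111010110110110100011)·(10000000000000000000000000) mod 2 = 0+0+0+0+0+0+0+0+0+0+0+0+0+0+0+0+0+0+0+0+0+0+0+0+0+0 mod 2 = 0
  c[3] = d·G[:,3] = (01001111010110110110100011)·(01110001111000111100001111) mod 2 = 0+1+0+0+0+0+0+1+0+1+0+0+0+0+1+1+0+1+0+0+0+0+0+0+1+1 mod 2 = 0
  c[4] = d·G[:,4] = (01001111010110110110100011)·(01000000000000000000000000) mod 2 = 0+1+0+0+0+0+0+0+0+0+0+0+0+0+0+0+0+0+0+0+0+0+0+0+0+0 mod 2 = 1
  c[5] = d·G[:,5] = (01001111010110110110100011)·(00100000000000000000000000) mod 2 = 0+0+0+0+0+0+0+0+0+0+0+0+0+0+0+0+0+0+0+0+0+0+0+0+0+0 mod 2 = 0
  c[6] = d·G[:,6] = (01001111010110110110100011)·(00010000000000000000000000) mod 2 = 0+0+0+0+0+0+0+0+0+0+0+0+0+0+0+0+0+0+0+0+0+0+0+0+0+0 mod 2 = 0
  c[7] = d·G[:,7] = (01001111010110110110100011)·(00001111111000000011111111) mod 2 = 0+0+0+0+1+1+1+1+0+1+0+0+0+0+0+0+0+0+1+0+1+0+0+0+1+1 mod 2 = 1
  c[8] = d·G[:,8] = (01001111010110110110100011)·(00001000000000000000000000) mod 2 = 0+0+0+0+1+0+0+0+0+0+0+0+0+0+0+0+0+0+0+0+0+0+0+0+0+0 mod 2 = 1
  c[9] = d·G[:,9] = (01001111010110110110100011)·(00000100000000000000000000) mod 2 = 0+0+0+0+0+1+0+0+0+0+0+0+0+0+0+0+0+0+0+0+0+0+0+0+0+0 mod 2 = 1
  c[10] = d·G[:,10] = (01001111010110110110100011)·(00000010000000000000000000) mod 2 = 0+0+0+0+0+0+1+0+0+0+0+0+0+0+0+0+0+0+0+0+0+0+0+0+0+0 mod 2 = 1
  c[11] = d·G[:,11] = (01001111010110110110100011)·(00000001000000000000000000) mod 2 = 0+0+0+0+0+0+0+1+0+0+0+0+0+0+0+0+0+0+0+0+0+0+0+0+0+0 mod 2 = 1
  c[12] = d·G[:,12] = (01001111010110110110100011)·(00000000100000000000000000) mod 2 = 0+0+0+0+0+0+0+0+0+0+0+0+0+0+0+0+0+0+0+0+0+0+0+0+0+0 mod 2 = 0
  c[13] = d·G[:,13] = (01001111010110110110100011)·(00000000010000000000000000) mod 2 = 0+0+0+0+0+0+0+0+0+1+0+0+0+0+0+0+0+0+0+0+0+0+0+0+0+0 mod 2 = 1
  c[14] = d·G[:,14] = (01001111010110110110100011)·(00000000001000000000000000) mod 2 = 0+0+0+0+0+0+0+0+0+0+0+0+0+0+0+0+0+0+0+0+0+0+0+0+0+0 mod 2 = 0
  c[15] = d·G[:,15] = (01001111010110110110100011)·(00000000000111111111111111) mod 2 = 0+0+0+0+0+0+0+0+0+0+0+1+1+0+1+1+0+1+1+0+1+0+0+0+1+1 mod 2 = 1
  c[16] = d·G[:,16] = (01001111010110110110100011)·(00000000000100000000000000) mod 2 = 0+0+0+0+0+0+0+0+0+0+0+1+0+0+0+0+0+0+0+0+0+0+0+0+0+0 mod 2 = 1
  c[17] = d·G[:,17] = (01001111010110110110100011)·(00000000000010000000000000) mod 2 = 0+0+0+0+0+0+0+0+0+0+0+0+1+0+0+0+0+0+0+0+0+0+0+0+0+0 mod 2 = 1
  c[18] = d·G[:,18] = (01001111010110110110100011)·(00000000000001000000000000) mod 2 = 0+0+0+0+0+0+0+0+0+0+0+0+0+0+0+0+0+0+0+0+0+0+0+0+0+0 mod 2 = 0
  c[19] = d·G[:,19] = (01001111010110110110100011)·(00000000000000100000000000) mod 2 = 0+0+0+0+0+0+0+0+0+0+0+0+0+0+1+0+0+0+0+0+0+0+0+0+0+0 mod 2 = 1
  c[20] = d·G[:,20] = (01001111010110110110100011)·(00000000000000010000000000) mod 2 = 0+0+0+0+0+0+0+0+0+0+0+0+0+0+0+1+0+0+0+0+0+0+0+0+0+0 mod 2 = 1
  c[21] = d·G[:,21] = (01001111010110110110100011)·(00000000000000001000000000) mod 2 = 0+0+0+0+0+0+0+0+0+0+0+0+0+0+0+0+0+0+0+0+0+0+0+0+0+0 mod 2 = 0
  c[22] = d·G[:,22] = (01001111010110110110100011)·(00000000000000000100000000) mod 2 = 0+0+0+0+0+0+0+0+0+0+0+0+0+0+0+0+0+1+0+0+0+0+0+0+0+0 mod 2 = 1
  c[23] = d·G[:,23] = (01001111010110110110100011)·(00000000000000000010000000) mod 2 = 0+0+0+0+0+0+0+0+0+0+0+0+0+0+0+0+0+0+1+0+0+0+0+0+0+0 mod 2 = 1
  c[24] = d·G[:,24] = (01001111010110110110100011)·(00000000000000000001000000) mod 2 = 0+0+0+0+0+0+0+0+0+0+0+0+0+0+0+0+0+0+0+0+0+0+0+0+0+0 mod 2 = 0
  c[25] = d·G[:,25] = (01001111010110110110100011)·(00000000000000000000100000) mod 2 = 0+0+0+0+0+0+0+0+0+0+0+0+0+0+0+0+0+0+0+0+1+0+0+0+0+0 mod 2 = 1
  c[26] = d·G[:,26] = (01001111010110110110100011)·(00000000000000000000010000) mod 2 = 0+0+0+0+0+0+0+0+0+0+0+0+0+0+0+0+0+0+0+0+0+0+0+0+0+0 mod 2 = 0
  c[27] = d·G[:,27] = (01001111010110110110100011)·(00000000000000000000001000) mod 2 = 0+0+0+0+0+0+0+0+0+0+0+0+0+0+0+0+0+0+0+0+0+0+0+0+0+0 mod 2 = 0
  c[28] = d·G[:,28] = (01001111010110110110100011)·(00000000000000000000000100) mod 2 = 0+0+0+0+0+0+0+0+0+0+0+0+0+0+0+0+0+0+0+0+0+0+0+0+0+0 mod 2 = 0
  c[29] = d·G[:,29] = (01001111010110110110100011)·(00000000000000000000000010) mod 2 = 0+0+0+0+0+0+0+0+0+0+0+0+0+0+0+0+0+0+0+0+0+0+0+0+1+0 mod 2 = 1
  c[30] = d·G[:,30] = (01001111010110110110100011)·(00000000000000000000000001) mod 2 = 0+0+0+0+0+0+0+0+0+0+0+0+0+0+0+0+0+0+0+0+0+0+0+0+0+1 mod 2 = 1
Codeword = 1000100111110101110110110100011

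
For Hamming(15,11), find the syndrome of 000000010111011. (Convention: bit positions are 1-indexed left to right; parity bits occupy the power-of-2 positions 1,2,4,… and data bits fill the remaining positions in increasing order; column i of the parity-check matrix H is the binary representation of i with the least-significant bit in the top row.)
Syndrome s = H · r^T (mod 2), r = 000000010111011:
  s[0] = (101010101010101)·(000000010111011) mod 2 = 0+0+0+0+0+0+0+0+0+0+1+0+0+0+1 mod 2 = 0
  s[1] = (011001100110011)·(000000010111011) mod 2 = 0+0+0+0+0+0+0+0+0+1+1+0+0+1+1 mod 2 = 0
  s[2] = (000111100001111)·(000000010111011) mod 2 = 0+0+0+0+0+0+0+0+0+0+0+1+0+1+1 mod 2 = 1
  s[3] = (000000011111111)·(000000010111011) mod 2 = 0+0+0+0+0+0+0+1+0+1+1+1+0+1+1 mod 2 = 0
Syndrome = 0010
Non-zero syndrome: error at position 4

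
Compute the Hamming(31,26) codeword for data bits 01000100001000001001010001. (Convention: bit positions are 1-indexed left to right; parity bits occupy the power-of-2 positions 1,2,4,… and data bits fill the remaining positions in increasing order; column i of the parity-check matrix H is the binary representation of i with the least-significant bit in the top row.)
Codeword c = d · G (mod 2), d = 01000100001000001001010001:
  c[0] = d·G[:,0] = (01000100001000001001010001)·(11011010101101010101010101) mod 2 = 0+1+0+0+0+0+0+0+0+0+1+0+0+0+0+0+0+0+0+1+0+1+0+0+0+1 mod 2 = 1
  c[1] = d·G[:,1] = (01000100001000001001010001)·(10110110011011001100110011) mod 2 = 0+0+0+0+0+1+0+0+0+0+1+0+0+0+0+0+1+0+0+0+0+1+0+0+0+1 mod 2 = 1
  c[2] = d·G[:,2] = (01000100001000001001010001)·(10000000000000000000000000) mod 2 = 0+0+0+0+0+0+0+0+0+0+0+0+0+0+0+0+0+0+0+0+0+0+0+0+0+0 mod 2 = 0
  c[3] = d·G[:,3] = (01000100001000001001010001)·(01110001111000111100001111) mod 2 = 0+1+0+0+0+0+0+0+0+0+1+0+0+0+0+0+1+0+0+0+0+0+0+0+0+1 mod 2 = 0
  c[4] = d·G[:,4] = (01000100001000001001010001)·(01000000000000000000000000) mod 2 = 0+1+0+0+0+0+0+0+0+0+0+0+0+0+0+0+0+0+0+0+0+0+0+0+0+0 mod 2 = 1
  c[5] = d·G[:,5] = (01000100001000001001010001)·(00100000000000000000000000) mod 2 = 0+0+0+0+0+0+0+0+0+0+0+0+0+0+0+0+0+0+0+0+0+0+0+0+0+0 mod 2 = 0
  c[6] = d·G[:,6] = (01000100001000001001010001)·(00010000000000000000000000) mod 2 = 0+0+0+0+0+0+0+0+0+0+0+0+0+0+0+0+0+0+0+0+0+0+0+0+0+0 mod 2 = 0
  c[7] = d·G[:,7] = (01000100001000001001010001)·(00001111111000000011111111) mod 2 = 0+0+0+0+0+1+0+0+0+0+1+0+0+0+0+0+0+0+0+1+0+1+0+0+0+1 mod 2 = 1
  c[8] = d·G[:,8] = (01000100001000001001010001)·(00001000000000000000000000) mod 2 = 0+0+0+0+0+0+0+0+0+0+0+0+0+0+0+0+0+0+0+0+0+0+0+0+0+0 mod 2 = 0
  c[9] = d·G[:,9] = (01000100001000001001010001)·(00000100000000000000000000) mod 2 = 0+0+0+0+0+1+0+0+0+0+0+0+0+0+0+0+0+0+0+0+0+0+0+0+0+0 mod 2 = 1
  c[10] = d·G[:,10] = (01000100001000001001010001)·(00000010000000000000000000) mod 2 = 0+0+0+0+0+0+0+0+0+0+0+0+0+0+0+0+0+0+0+0+0+0+0+0+0+0 mod 2 = 0
  c[11] = d·G[:,11] = (01000100001000001001010001)·(00000001000000000000000000) mod 2 = 0+0+0+0+0+0+0+0+0+0+0+0+0+0+0+0+0+0+0+0+0+0+0+0+0+0 mod 2 = 0
  c[12] = d·G[:,12] = (01000100001000001001010001)·(00000000100000000000000000) mod 2 = 0+0+0+0+0+0+0+0+0+0+0+0+0+0+0+0+0+0+0+0+0+0+0+0+0+0 mod 2 = 0
  c[13] = d·G[:,13] = (01000100001000001001010001)·(00000000010000000000000000) mod 2 = 0+0+0+0+0+0+0+0+0+0+0+0+0+0+0+0+0+0+0+0+0+0+0+0+0+0 mod 2 = 0
  c[14] = d·G[:,14] = (01000100001000001001010001)·(00000000001000000000000000) mod 2 = 0+0+0+0+0+0+0+0+0+0+1+0+0+0+0+0+0+0+0+0+0+0+0+0+0+0 mod 2 = 1
  c[15] = d·G[:,15] = (01000100001000001001010001)·(00000000000111111111111111) mod 2 = 0+0+0+0+0+0+0+0+0+0+0+0+0+0+0+0+1+0+0+1+0+1+0+0+0+1 mod 2 = 0
  c[16] = d·G[:,16] = (01000100001000001001010001)·(00000000000100000000000000) mod 2 = 0+0+0+0+0+0+0+0+0+0+0+0+0+0+0+0+0+0+0+0+0+0+0+0+0+0 mod 2 = 0
  c[17] = d·G[:,17] = (01000100001000001001010001)·(00000000000010000000000000) mod 2 = 0+0+0+0+0+0+0+0+0+0+0+0+0+0+0+0+0+0+0+0+0+0+0+0+0+0 mod 2 = 0
  c[18] = d·G[:,18] = (01000100001000001001010001)·(00000000000001000000000000) mod 2 = 0+0+0+0+0+0+0+0+0+0+0+0+0+0+0+0+0+0+0+0+0+0+0+0+0+0 mod 2 = 0
  c[19] = d·G[:,19] = (01000100001000001001010001)·(00000000000000100000000000) mod 2 = 0+0+0+0+0+0+0+0+0+0+0+0+0+0+0+0+0+0+0+0+0+0+0+0+0+0 mod 2 = 0
  c[20] = d·G[:,20] = (01000100001000001001010001)·(00000000000000010000000000) mod 2 = 0+0+0+0+0+0+0+0+0+0+0+0+0+0+0+0+0+0+0+0+0+0+0+0+0+0 mod 2 = 0
  c[21] = d·G[:,21] = (01000100001000001001010001)·(00000000000000001000000000) mod 2 = 0+0+0+0+0+0+0+0+0+0+0+0+0+0+0+0+1+0+0+0+0+0+0+0+0+0 mod 2 = 1
  c[22] = d·G[:,22] = (01000100001000001001010001)·(00000000000000000100000000) mod 2 = 0+0+0+0+0+0+0+0+0+0+0+0+0+0+0+0+0+0+0+0+0+0+0+0+0+0 mod 2 = 0
  c[23] = d·G[:,23] = (01000100001000001001010001)·(00000000000000000010000000) mod 2 = 0+0+0+0+0+0+0+0+0+0+0+0+0+0+0+0+0+0+0+0+0+0+0+0+0+0 mod 2 = 0
  c[24] = d·G[:,24] = (01000100001000001001010001)·(00000000000000000001000000) mod 2 = 0+0+0+0+0+0+0+0+0+0+0+0+0+0+0+0+0+0+0+1+0+0+0+0+0+0 mod 2 = 1
  c[25] = d·G[:,25] = (01000100001000001001010001)·(00000000000000000000100000) mod 2 = 0+0+0+0+0+0+0+0+0+0+0+0+0+0+0+0+0+0+0+0+0+0+0+0+0+0 mod 2 = 0
  c[26] = d·G[:,26] = (01000100001000001001010001)·(00000000000000000000010000) mod 2 = 0+0+0+0+0+0+0+0+0+0+0+0+0+0+0+0+0+0+0+0+0+1+0+0+0+0 mod 2 = 1
  c[27] = d·G[:,27] = (01000100001000001001010001)·(00000000000000000000001000) mod 2 = 0+0+0+0+0+0+0+0+0+0+0+0+0+0+0+0+0+0+0+0+0+0+0+0+0+0 mod 2 = 0
  c[28] = d·G[:,28] = (01000100001000001001010001)·(00000000000000000000000100) mod 2 = 0+0+0+0+0+0+0+0+0+0+0+0+0+0+0+0+0+0+0+0+0+0+0+0+0+0 mod 2 = 0
  c[29] = d·G[:,29] = (01000100001000001001010001)·(00000000000000000000000010) mod 2 = 0+0+0+0+0+0+0+0+0+0+0+0+0+0+0+0+0+0+0+0+0+0+0+0+0+0 mod 2 = 0
  c[30] = d·G[:,30] = (01000100001000001001010001)·(00000000000000000000000001) mod 2 = 0+0+0+0+0+0+0+0+0+0+0+0+0+0+0+0+0+0+0+0+0+0+0+0+0+1 mod 2 = 1
Codeword = 1100100101000010000001001010001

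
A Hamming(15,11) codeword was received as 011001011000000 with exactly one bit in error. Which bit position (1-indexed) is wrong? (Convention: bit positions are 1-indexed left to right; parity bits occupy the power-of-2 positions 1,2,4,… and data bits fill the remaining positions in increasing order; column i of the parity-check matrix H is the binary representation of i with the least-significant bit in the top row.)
Syndrome s = H · r^T (mod 2), r = 011001011000000:
  s[0] = (101010101010101)·(011001011000000) mod 2 = 0+0+1+0+0+0+0+0+1+0+0+0+0+0+0 mod 2 = 0
  s[1] = (011001100110011)·(011001011000000) mod 2 = 0+1+1+0+0+1+0+0+0+0+0+0+0+0+0 mod 2 = 1
  s[2] = (000111100001111)·(011001011000000) mod 2 = 0+0+0+0+0+1+0+0+0+0+0+0+0+0+0 mod 2 = 1
  s[3] = (000000011111111)·(011001011000000) mod 2 = 0+0+0+0+0+0+0+1+1+0+0+0+0+0+0 mod 2 = 0
Syndrome = 0110
Column i of H is the binary representation of i, so the syndrome is the binary index of the flipped bit.
Read s = 0110 with s[0] as LSB: 0·2^0 + 1·2^1 + 1·2^2 + 0·2^3 = 6.
Error is at bit position 6.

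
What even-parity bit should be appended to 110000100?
Sum of data bits: 1+1+0+0+0+0+1+0+0 = 3.
3 mod 2 = 1, so parity bit = 1.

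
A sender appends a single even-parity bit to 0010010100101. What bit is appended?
Sum of data bits: 0+0+1+0+0+1+0+1+0+0+1+0+1 = 5.
5 mod 2 = 1, so parity bit = 1.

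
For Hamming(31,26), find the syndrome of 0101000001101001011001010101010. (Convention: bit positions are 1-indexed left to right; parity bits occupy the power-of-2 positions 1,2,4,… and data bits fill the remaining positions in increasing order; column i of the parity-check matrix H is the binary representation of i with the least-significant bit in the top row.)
Syndrome s = H · r^T (mod 2), r = 0101000001101001011001010101010:
  s[0] = (1010101010101010101010101010101)·(0101000001101001011001010101010) mod 2 = 0+0+0+0+0+0+0+0+0+0+1+0+1+0+0+0+0+0+1+0+0+0+0+0+0+0+0+0+0+0+0 mod 2 = 1
  s[1] = (0110011001100110011001100110011)·(0101000001101001011001010101010) mod 2 = 0+1+0+0+0+0+0+0+0+1+1+0+0+0+0+0+0+1+1+0+0+1+0+0+0+1+0+0+0+1+0 mod 2 = 0
  s[2] = (0001111000011110000111100001111)·(0101000001101001011001010101010) mod 2 = 0+0+0+1+0+0+0+0+0+0+0+0+1+0+0+0+0+0+0+0+0+1+0+0+0+0+0+1+0+1+0 mod 2 = 1
  s[3] = (0000000111111110000000011111111)·(0101000001101001011001010101010) mod 2 = 0+0+0+0+0+0+0+0+0+1+1+0+1+0+0+0+0+0+0+0+0+0+0+1+0+1+0+1+0+1+0 mod 2 = 1
  s[4] = (0000000000000001111111111111111)·(0101000001101001011001010101010) mod 2 = 0+0+0+0+0+0+0+0+0+0+0+0+0+0+0+1+0+1+1+0+0+1+0+1+0+1+0+1+0+1+0 mod 2 = 0
Syndrome = 10110
Non-zero syndrome: error at position 13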